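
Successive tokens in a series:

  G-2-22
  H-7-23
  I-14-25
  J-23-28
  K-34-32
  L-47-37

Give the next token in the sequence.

M-62-43

For the letter, letters move forward 1 place in the alphabet: G, H, I, J, K, L → M.
Second component — differences are 5, 7, 9, … (increasing by 2 each time): 2, 7, 14, 23, 34, 47 → 62.
Third component: differences are 1, 2, 3, … (increasing by 1 each time), so 22, 23, 25, 28, 32, 37 → 43.
Combining the parts gives M-62-43.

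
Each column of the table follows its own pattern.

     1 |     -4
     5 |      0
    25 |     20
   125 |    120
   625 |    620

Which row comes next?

3125  3120

First component: ×5 each step; 1, 5, 25, 125, 625 → 3125.
Second component: -4, 0, 20, 120, 620 → 3120 (always 5 less than the first component).
So the next row is 3125  3120.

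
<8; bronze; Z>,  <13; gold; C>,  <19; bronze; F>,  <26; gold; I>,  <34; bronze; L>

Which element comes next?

First entry: differences are 5, 6, 7, … (increasing by 1 each time); 8, 13, 19, 26, 34 → 43.
For the rank, alternates bronze ↔ gold: bronze, gold, bronze, gold, bronze → gold.
For the letter, letters move forward 3 places in the alphabet, wrapping Z→A: Z, C, F, I, L → O.
So the next element is <43; gold; O>.

<43; gold; O>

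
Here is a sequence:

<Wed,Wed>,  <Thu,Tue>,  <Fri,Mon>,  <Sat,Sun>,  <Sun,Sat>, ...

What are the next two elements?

First day goes Wed, Thu, Fri, Sat, Sun → Mon → Tue (runs through the weekdays Mon→Sun).
Second day: runs backward through the weekdays Mon→Sun; Wed, Tue, Mon, Sun, Sat → Fri → Thu.
Putting the parts together: <Mon,Fri> and then <Tue,Thu>.

<Mon,Fri>, <Tue,Thu>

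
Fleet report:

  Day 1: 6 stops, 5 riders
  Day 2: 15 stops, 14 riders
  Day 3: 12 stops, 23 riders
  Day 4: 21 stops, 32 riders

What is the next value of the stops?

18

Stops — alternating steps +9, −3, +9, −3, …: 6, 15, 12, 21 → 18.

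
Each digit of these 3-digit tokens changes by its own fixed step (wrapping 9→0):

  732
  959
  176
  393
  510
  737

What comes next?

954

First digit: 7, 9, 1, 3, 5, 7 → 9 (+2 each step, mod 10).
Second digit: +2 each step, mod 10; 3, 5, 7, 9, 1, 3 → 5.
Third digit: −3 each step, mod 10; 2, 9, 6, 3, 0, 7 → 4.
So the next token is 954.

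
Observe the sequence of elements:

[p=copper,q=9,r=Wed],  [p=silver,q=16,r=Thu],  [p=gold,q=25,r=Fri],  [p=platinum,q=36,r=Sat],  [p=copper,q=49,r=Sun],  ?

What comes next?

For the p, repeats copper → silver → gold → platinum: copper, silver, gold, platinum, copper → silver.
Q: 9, 16, 25, 36, 49 → 64 (perfect squares: 3², 4², 5², …).
R goes Wed, Thu, Fri, Sat, Sun → Mon (runs through the weekdays Mon→Sun).
Combining the parts gives [p=silver,q=64,r=Mon].

[p=silver,q=64,r=Mon]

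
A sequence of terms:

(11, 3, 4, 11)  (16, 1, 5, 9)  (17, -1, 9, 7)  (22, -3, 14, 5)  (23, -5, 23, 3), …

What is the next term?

(28, -7, 37, 1)

First entry: alternating steps +5, +1, +5, +1, …; 11, 16, 17, 22, 23 → 28.
For the second entry, −2 each step: 3, 1, -1, -3, -5 → -7.
For the third entry, each term is the sum of the two before it: 4, 5, 9, 14, 23 → 37.
Fourth entry: 11, 9, 7, 5, 3 → 1 (always 8 more than the second entry).
Putting it together: (28, -7, 37, 1).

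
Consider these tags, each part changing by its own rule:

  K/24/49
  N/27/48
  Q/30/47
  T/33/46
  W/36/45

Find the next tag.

Letter: letters move forward 3 places in the alphabet, so K, N, Q, T, W → Z.
Second component — +3 each step: 24, 27, 30, 33, 36 → 39.
For the third component, −1 each step: 49, 48, 47, 46, 45 → 44.
Putting it together: Z/39/44.

Z/39/44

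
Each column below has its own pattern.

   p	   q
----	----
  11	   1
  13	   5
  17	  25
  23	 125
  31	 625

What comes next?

41  3125

Column p — differences are 2, 4, 6, … (increasing by 2 each time): 11, 13, 17, 23, 31 → 41.
Column q: 1, 5, 25, 125, 625 → 3125 (×5 each step).
Combining the parts gives 41  3125.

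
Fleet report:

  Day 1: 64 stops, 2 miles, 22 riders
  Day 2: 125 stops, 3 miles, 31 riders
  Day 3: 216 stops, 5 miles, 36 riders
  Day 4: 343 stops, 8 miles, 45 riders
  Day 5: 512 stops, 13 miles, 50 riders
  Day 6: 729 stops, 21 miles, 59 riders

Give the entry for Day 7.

Stops goes 64, 125, 216, 343, 512, 729 → 1000 (perfect cubes: 4³, 5³, 6³, …).
For the miles, each term is the sum of the two before it: 2, 3, 5, 8, 13, 21 → 34.
Riders — alternating steps +9, +5, +9, +5, …: 22, 31, 36, 45, 50, 59 → 64.
Putting it together: 1000 stops, 34 miles, 64 riders.

1000 stops, 34 miles, 64 riders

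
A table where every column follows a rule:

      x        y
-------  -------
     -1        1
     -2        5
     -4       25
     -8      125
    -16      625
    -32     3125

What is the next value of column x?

For the column x, ×2 each step: -1, -2, -4, -8, -16, -32 → -64.

-64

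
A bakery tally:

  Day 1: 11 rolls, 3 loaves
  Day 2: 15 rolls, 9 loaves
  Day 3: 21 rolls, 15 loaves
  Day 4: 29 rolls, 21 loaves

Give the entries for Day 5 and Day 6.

39 rolls, 27 loaves; 51 rolls, 33 loaves

Rolls: differences are 4, 6, 8, … (increasing by 2 each time); 11, 15, 21, 29 → 39 → 51.
Loaves goes 3, 9, 15, 21 → 27 → 33 (+6 each step).
Putting the parts together: 39 rolls, 27 loaves and then 51 rolls, 33 loaves.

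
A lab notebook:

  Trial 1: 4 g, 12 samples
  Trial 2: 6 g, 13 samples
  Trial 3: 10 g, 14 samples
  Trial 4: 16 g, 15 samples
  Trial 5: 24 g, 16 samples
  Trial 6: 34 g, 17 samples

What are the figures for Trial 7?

46 g, 18 samples

G: differences are 2, 4, 6, … (increasing by 2 each time); 4, 6, 10, 16, 24, 34 → 46.
Samples goes 12, 13, 14, 15, 16, 17 → 18 (+1 each step).
Putting it together: 46 g, 18 samples.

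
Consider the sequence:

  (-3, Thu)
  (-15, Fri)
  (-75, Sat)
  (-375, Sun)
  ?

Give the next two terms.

(-1875, Mon), (-9375, Tue)

First entry goes -3, -15, -75, -375 → -1875 → -9375 (×5 each step).
Day: Thu, Fri, Sat, Sun → Mon → Tue (runs through the weekdays Mon→Sun).
Putting the parts together: (-1875, Mon) and then (-9375, Tue).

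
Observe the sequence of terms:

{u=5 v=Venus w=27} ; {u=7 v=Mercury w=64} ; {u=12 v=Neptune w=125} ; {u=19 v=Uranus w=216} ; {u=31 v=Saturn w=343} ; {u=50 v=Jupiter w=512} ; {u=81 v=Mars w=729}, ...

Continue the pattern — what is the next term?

{u=131 v=Earth w=1000}

U goes 5, 7, 12, 19, 31, 50, 81 → 131 (each term is the sum of the two before it).
V: Venus, Mercury, Neptune, Uranus, Saturn, Jupiter, Mars → Earth (runs backward through the planets Mercury→Neptune).
W: perfect cubes: 3³, 4³, 5³, …, so 27, 64, 125, 216, 343, 512, 729 → 1000.
Putting it together: {u=131 v=Earth w=1000}.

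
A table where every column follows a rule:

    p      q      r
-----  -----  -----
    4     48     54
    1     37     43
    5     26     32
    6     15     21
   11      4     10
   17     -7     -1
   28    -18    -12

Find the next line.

Column p: 4, 1, 5, 6, 11, 17, 28 → 45 (each term is the sum of the two before it).
Column q: −11 each step, so 48, 37, 26, 15, 4, -7, -18 → -29.
Column r: 54, 43, 32, 21, 10, -1, -12 → -23 (−11 each step).
Putting it together: 45  -29  -23.

45  -29  -23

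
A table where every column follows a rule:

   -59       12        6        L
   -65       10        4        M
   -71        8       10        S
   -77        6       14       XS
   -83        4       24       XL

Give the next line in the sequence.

First component — −6 each step: -59, -65, -71, -77, -83 → -89.
Second component — −2 each step: 12, 10, 8, 6, 4 → 2.
Third component — each term is the sum of the two before it: 6, 4, 10, 14, 24 → 38.
Size: runs backward through clothing sizes XS→XL, so L, M, S, XS, XL → L.
So the next line is -89  2  38  L.

-89  2  38  L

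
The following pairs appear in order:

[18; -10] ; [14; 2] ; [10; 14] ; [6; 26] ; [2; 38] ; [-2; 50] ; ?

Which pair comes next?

For the first entry, −4 each step: 18, 14, 10, 6, 2, -2 → -6.
Second entry: -10, 2, 14, 26, 38, 50 → 62 (+12 each step).
So the next pair is [-6; 62].

[-6; 62]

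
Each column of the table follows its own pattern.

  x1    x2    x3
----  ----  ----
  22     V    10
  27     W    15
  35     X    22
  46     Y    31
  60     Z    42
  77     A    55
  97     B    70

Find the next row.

Column x1: 22, 27, 35, 46, 60, 77, 97 → 120 (differences are 5, 8, 11, … (increasing by 3 each time)).
Column x2: letters move forward 1 place in the alphabet, wrapping Z→A; V, W, X, Y, Z, A, B → C.
Column x3 — differences are 5, 7, 9, … (increasing by 2 each time): 10, 15, 22, 31, 42, 55, 70 → 87.
Combining the parts gives 120  C  87.

120  C  87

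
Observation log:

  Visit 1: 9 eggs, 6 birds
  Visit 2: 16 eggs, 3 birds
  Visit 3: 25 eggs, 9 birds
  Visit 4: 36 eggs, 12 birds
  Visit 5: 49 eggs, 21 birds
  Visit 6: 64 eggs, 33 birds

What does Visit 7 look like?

81 eggs, 54 birds

For the eggs, perfect squares: 3², 4², 5², …: 9, 16, 25, 36, 49, 64 → 81.
Birds: each term is the sum of the two before it; 6, 3, 9, 12, 21, 33 → 54.
Combining the parts gives 81 eggs, 54 birds.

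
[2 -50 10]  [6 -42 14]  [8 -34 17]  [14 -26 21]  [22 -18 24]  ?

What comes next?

First value: each term is the sum of the two before it, so 2, 6, 8, 14, 22 → 36.
Second value: +8 each step, so -50, -42, -34, -26, -18 → -10.
Third value — alternating steps +4, +3, +4, +3, …: 10, 14, 17, 21, 24 → 28.
Putting it together: [36 -10 28].

[36 -10 28]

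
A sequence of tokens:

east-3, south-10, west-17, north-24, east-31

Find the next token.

south-38

Direction: repeats east → south → west → north, so east, south, west, north, east → south.
Second component: 3, 10, 17, 24, 31 → 38 (+7 each step).
Combining the parts gives south-38.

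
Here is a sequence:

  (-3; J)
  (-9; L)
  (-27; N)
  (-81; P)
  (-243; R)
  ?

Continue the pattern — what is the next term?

First value goes -3, -9, -27, -81, -243 → -729 (×3 each step).
Letter: letters move forward 2 places in the alphabet, so J, L, N, P, R → T.
Putting it together: (-729; T).

(-729; T)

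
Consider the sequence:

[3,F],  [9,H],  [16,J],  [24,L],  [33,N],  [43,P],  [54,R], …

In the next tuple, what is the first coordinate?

66

First coordinate: differences are 6, 7, 8, … (increasing by 1 each time), so 3, 9, 16, 24, 33, 43, 54 → 66.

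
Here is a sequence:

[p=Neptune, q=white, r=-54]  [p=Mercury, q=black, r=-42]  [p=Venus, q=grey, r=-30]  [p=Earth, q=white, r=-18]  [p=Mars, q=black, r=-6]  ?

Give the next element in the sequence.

P goes Neptune, Mercury, Venus, Earth, Mars → Jupiter (runs through the planets Mercury→Neptune).
Q goes white, black, grey, white, black → grey (repeats white → black → grey).
R: +12 each step, so -54, -42, -30, -18, -6 → 6.
Combining the parts gives [p=Jupiter, q=grey, r=6].

[p=Jupiter, q=grey, r=6]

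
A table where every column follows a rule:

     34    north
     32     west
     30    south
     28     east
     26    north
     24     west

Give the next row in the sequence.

22  south

First component: −2 each step; 34, 32, 30, 28, 26, 24 → 22.
Direction — repeats north → west → south → east: north, west, south, east, north, west → south.
Combining the parts gives 22  south.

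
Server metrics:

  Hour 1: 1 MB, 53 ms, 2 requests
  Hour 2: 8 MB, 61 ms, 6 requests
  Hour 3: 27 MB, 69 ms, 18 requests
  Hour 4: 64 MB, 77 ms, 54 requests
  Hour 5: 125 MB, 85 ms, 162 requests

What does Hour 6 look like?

MB — perfect cubes: 1³, 2³, 3³, …: 1, 8, 27, 64, 125 → 216.
Ms — +8 each step: 53, 61, 69, 77, 85 → 93.
Requests: 2, 6, 18, 54, 162 → 486 (×3 each step).
Combining the parts gives 216 MB, 93 ms, 486 requests.

216 MB, 93 ms, 486 requests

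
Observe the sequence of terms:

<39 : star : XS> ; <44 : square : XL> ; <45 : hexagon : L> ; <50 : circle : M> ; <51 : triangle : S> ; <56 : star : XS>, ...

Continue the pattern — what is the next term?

For the first slot, alternating steps +5, +1, +5, +1, …: 39, 44, 45, 50, 51, 56 → 57.
Shape: repeats star → square → hexagon → circle → triangle; star, square, hexagon, circle, triangle, star → square.
Size: repeats XS → XL → L → M → S, so XS, XL, L, M, S, XS → XL.
Combining the parts gives <57 : square : XL>.

<57 : square : XL>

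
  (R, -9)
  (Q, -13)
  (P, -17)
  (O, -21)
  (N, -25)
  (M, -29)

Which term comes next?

Letter: letters move back 1 place in the alphabet; R, Q, P, O, N, M → L.
Second slot: -9, -13, -17, -21, -25, -29 → -33 (−4 each step).
So the next term is (L, -33).

(L, -33)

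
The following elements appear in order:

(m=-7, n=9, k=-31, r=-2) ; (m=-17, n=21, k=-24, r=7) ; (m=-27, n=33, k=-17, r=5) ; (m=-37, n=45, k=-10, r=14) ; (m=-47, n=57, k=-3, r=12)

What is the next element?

M — −10 each step: -7, -17, -27, -37, -47 → -57.
N goes 9, 21, 33, 45, 57 → 69 (+12 each step).
K: +7 each step; -31, -24, -17, -10, -3 → 4.
R — alternating steps +9, −2, +9, −2, …: -2, 7, 5, 14, 12 → 21.
So the next element is (m=-57, n=69, k=4, r=21).

(m=-57, n=69, k=4, r=21)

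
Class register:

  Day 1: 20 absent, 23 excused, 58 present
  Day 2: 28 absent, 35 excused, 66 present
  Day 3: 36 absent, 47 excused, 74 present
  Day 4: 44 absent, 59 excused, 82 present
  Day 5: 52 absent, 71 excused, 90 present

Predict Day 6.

60 absent, 83 excused, 98 present

Absent: +8 each step, so 20, 28, 36, 44, 52 → 60.
Excused: 23, 35, 47, 59, 71 → 83 (+12 each step).
For the present, +8 each step: 58, 66, 74, 82, 90 → 98.
Combining the parts gives 60 absent, 83 excused, 98 present.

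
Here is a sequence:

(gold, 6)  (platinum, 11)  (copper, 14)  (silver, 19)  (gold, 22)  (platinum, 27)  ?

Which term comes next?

Metal goes gold, platinum, copper, silver, gold, platinum → copper (repeats gold → platinum → copper → silver).
For the second component, alternating steps +5, +3, +5, +3, …: 6, 11, 14, 19, 22, 27 → 30.
Putting it together: (copper, 30).

(copper, 30)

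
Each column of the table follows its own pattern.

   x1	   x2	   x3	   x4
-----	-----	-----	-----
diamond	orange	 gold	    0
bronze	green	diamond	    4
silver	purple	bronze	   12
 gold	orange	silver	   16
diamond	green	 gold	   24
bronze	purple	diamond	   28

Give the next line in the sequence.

For the column x1, repeats diamond → bronze → silver → gold: diamond, bronze, silver, gold, diamond, bronze → silver.
Column x2: orange, green, purple, orange, green, purple → orange (repeats orange → green → purple).
Column x3 goes gold, diamond, bronze, silver, gold, diamond → bronze (repeats gold → diamond → bronze → silver).
For the column x4, alternating steps +4, +8, +4, +8, …: 0, 4, 12, 16, 24, 28 → 36.
Combining the parts gives silver  orange  bronze  36.

silver  orange  bronze  36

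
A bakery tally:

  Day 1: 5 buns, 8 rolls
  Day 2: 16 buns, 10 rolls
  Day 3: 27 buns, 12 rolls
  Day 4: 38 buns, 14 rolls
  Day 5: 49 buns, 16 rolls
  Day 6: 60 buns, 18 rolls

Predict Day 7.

71 buns, 20 rolls

For the buns, +11 each step: 5, 16, 27, 38, 49, 60 → 71.
Rolls: +2 each step; 8, 10, 12, 14, 16, 18 → 20.
Putting it together: 71 buns, 20 rolls.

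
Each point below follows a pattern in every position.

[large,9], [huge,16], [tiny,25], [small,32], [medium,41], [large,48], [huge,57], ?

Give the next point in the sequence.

Size: large, huge, tiny, small, medium, large, huge → tiny (repeats large → huge → tiny → small → medium).
Second value: alternating steps +7, +9, +7, +9, …, so 9, 16, 25, 32, 41, 48, 57 → 64.
Combining the parts gives [tiny,64].

[tiny,64]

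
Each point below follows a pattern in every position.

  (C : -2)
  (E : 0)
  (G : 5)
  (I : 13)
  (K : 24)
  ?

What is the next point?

(M : 38)

Letter — letters move forward 2 places in the alphabet: C, E, G, I, K → M.
For the second value, differences are 2, 5, 8, … (increasing by 3 each time): -2, 0, 5, 13, 24 → 38.
So the next point is (M : 38).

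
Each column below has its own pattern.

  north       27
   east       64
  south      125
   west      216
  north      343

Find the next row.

east  512

Direction goes north, east, south, west, north → east (repeats north → east → south → west).
Second component — perfect cubes: 3³, 4³, 5³, …: 27, 64, 125, 216, 343 → 512.
Combining the parts gives east  512.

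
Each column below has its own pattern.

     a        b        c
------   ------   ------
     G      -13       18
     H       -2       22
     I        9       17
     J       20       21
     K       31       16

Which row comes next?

For the column a, letters move forward 1 place in the alphabet: G, H, I, J, K → L.
Column b goes -13, -2, 9, 20, 31 → 42 (+11 each step).
Column c: alternating steps +4, −5, +4, −5, …, so 18, 22, 17, 21, 16 → 20.
Combining the parts gives L  42  20.

L  42  20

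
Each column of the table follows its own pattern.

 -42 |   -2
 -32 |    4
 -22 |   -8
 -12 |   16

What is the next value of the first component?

First component: +10 each step, so -42, -32, -22, -12 → -2.

-2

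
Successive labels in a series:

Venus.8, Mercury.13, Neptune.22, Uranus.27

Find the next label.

Saturn.36

Planet: runs backward through the planets Mercury→Neptune; Venus, Mercury, Neptune, Uranus → Saturn.
Second component goes 8, 13, 22, 27 → 36 (alternating steps +5, +9, +5, +9, …).
So the next label is Saturn.36.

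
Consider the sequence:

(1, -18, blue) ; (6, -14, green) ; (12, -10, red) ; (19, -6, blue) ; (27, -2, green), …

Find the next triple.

First value: differences are 5, 6, 7, … (increasing by 1 each time); 1, 6, 12, 19, 27 → 36.
Second value: -18, -14, -10, -6, -2 → 2 (+4 each step).
Colour: repeats blue → green → red; blue, green, red, blue, green → red.
So the next triple is (36, 2, red).

(36, 2, red)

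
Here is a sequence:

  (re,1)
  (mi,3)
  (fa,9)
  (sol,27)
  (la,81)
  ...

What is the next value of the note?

Note: re, mi, fa, sol, la → ti (runs through the solfège scale do→ti).

ti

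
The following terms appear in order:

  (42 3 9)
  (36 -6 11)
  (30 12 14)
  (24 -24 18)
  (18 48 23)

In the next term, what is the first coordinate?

12

First coordinate: −6 each step; 42, 36, 30, 24, 18 → 12.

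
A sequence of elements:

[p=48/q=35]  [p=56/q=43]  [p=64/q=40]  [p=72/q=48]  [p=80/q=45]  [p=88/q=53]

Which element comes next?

P: 48, 56, 64, 72, 80, 88 → 96 (+8 each step).
Q: 35, 43, 40, 48, 45, 53 → 50 (alternating steps +8, −3, +8, −3, …).
Putting it together: [p=96/q=50].

[p=96/q=50]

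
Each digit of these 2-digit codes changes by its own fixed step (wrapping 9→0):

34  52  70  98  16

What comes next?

First digit goes 3, 5, 7, 9, 1 → 3 (+2 each step, mod 10).
Second digit — −2 each step, mod 10: 4, 2, 0, 8, 6 → 4.
Combining the parts gives 34.

34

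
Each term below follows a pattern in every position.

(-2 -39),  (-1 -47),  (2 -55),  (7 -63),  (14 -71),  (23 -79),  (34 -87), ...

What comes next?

First entry: differences are 1, 3, 5, … (increasing by 2 each time); -2, -1, 2, 7, 14, 23, 34 → 47.
Second entry: -39, -47, -55, -63, -71, -79, -87 → -95 (−8 each step).
Putting it together: (47 -95).

(47 -95)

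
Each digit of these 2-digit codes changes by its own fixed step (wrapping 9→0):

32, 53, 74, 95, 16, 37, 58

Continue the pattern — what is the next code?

79

First digit — +2 each step, mod 10: 3, 5, 7, 9, 1, 3, 5 → 7.
For the second digit, +1 each step, mod 10: 2, 3, 4, 5, 6, 7, 8 → 9.
Combining the parts gives 79.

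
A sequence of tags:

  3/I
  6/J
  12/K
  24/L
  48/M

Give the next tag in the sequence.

First component: ×2 each step, so 3, 6, 12, 24, 48 → 96.
Letter: letters move forward 1 place in the alphabet, so I, J, K, L, M → N.
So the next tag is 96/N.

96/N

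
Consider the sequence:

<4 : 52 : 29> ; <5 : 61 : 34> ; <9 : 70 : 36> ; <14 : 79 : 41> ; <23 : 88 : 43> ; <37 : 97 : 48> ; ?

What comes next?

First part: 4, 5, 9, 14, 23, 37 → 60 (each term is the sum of the two before it).
For the second part, +9 each step: 52, 61, 70, 79, 88, 97 → 106.
Third part: alternating steps +5, +2, +5, +2, …, so 29, 34, 36, 41, 43, 48 → 50.
Putting it together: <60 : 106 : 50>.

<60 : 106 : 50>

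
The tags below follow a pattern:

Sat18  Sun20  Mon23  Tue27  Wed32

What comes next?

Day: runs through the weekdays Mon→Sun, so Sat, Sun, Mon, Tue, Wed → Thu.
Second component — differences are 2, 3, 4, … (increasing by 1 each time): 18, 20, 23, 27, 32 → 38.
Putting it together: Thu38.

Thu38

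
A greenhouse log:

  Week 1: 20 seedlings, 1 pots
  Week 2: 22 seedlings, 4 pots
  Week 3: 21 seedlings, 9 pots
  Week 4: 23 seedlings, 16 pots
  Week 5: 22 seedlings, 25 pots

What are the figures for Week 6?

24 seedlings, 36 pots

Seedlings: alternating steps +2, −1, +2, −1, …; 20, 22, 21, 23, 22 → 24.
Pots: 1, 4, 9, 16, 25 → 36 (perfect squares: 1², 2², 3², …).
So the next line is 24 seedlings, 36 pots.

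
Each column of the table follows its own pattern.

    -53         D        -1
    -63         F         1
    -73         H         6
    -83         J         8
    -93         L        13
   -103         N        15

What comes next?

First component: −10 each step; -53, -63, -73, -83, -93, -103 → -113.
For the letter, letters move forward 2 places in the alphabet: D, F, H, J, L, N → P.
Third component goes -1, 1, 6, 8, 13, 15 → 20 (alternating steps +2, +5, +2, +5, …).
So the next line is -113  P  20.

-113  P  20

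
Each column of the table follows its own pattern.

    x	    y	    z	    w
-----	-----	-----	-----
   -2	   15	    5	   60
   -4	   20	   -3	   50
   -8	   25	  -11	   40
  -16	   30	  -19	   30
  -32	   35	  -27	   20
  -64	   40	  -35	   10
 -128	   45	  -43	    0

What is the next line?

-256  50  -51  -10

For the column x, ×2 each step: -2, -4, -8, -16, -32, -64, -128 → -256.
Column y — +5 each step: 15, 20, 25, 30, 35, 40, 45 → 50.
Column z: −8 each step, so 5, -3, -11, -19, -27, -35, -43 → -51.
Column w — −10 each step: 60, 50, 40, 30, 20, 10, 0 → -10.
Putting it together: -256  50  -51  -10.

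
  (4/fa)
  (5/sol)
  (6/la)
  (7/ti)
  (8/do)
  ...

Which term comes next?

First entry: +1 each step; 4, 5, 6, 7, 8 → 9.
Note: runs through the solfège scale do→ti, so fa, sol, la, ti, do → re.
Combining the parts gives (9/re).

(9/re)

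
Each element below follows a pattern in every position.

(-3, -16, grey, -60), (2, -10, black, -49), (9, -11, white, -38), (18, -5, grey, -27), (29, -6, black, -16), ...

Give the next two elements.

First value: -3, 2, 9, 18, 29 → 42 → 57 (differences are 5, 7, 9, … (increasing by 2 each time)).
Second value: -16, -10, -11, -5, -6 → 0 → -1 (alternating steps +6, −1, +6, −1, …).
Shade: repeats grey → black → white, so grey, black, white, grey, black → white → grey.
Fourth value goes -60, -49, -38, -27, -16 → -5 → 6 (+11 each step).
Putting the parts together: (42, 0, white, -5) and then (57, -1, grey, 6).

(42, 0, white, -5), (57, -1, grey, 6)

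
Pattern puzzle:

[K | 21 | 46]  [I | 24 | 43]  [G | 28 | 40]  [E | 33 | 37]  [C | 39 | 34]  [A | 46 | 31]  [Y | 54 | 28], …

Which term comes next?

[W | 63 | 25]

For the letter, letters move back 2 places in the alphabet, wrapping A→Z: K, I, G, E, C, A, Y → W.
Second entry: differences are 3, 4, 5, … (increasing by 1 each time); 21, 24, 28, 33, 39, 46, 54 → 63.
Third entry: −3 each step, so 46, 43, 40, 37, 34, 31, 28 → 25.
Putting it together: [W | 63 | 25].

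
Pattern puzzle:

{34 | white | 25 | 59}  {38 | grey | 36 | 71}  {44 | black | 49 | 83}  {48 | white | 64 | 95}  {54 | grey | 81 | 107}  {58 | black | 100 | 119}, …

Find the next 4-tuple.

First component: 34, 38, 44, 48, 54, 58 → 64 (alternating steps +4, +6, +4, +6, …).
For the shade, repeats white → grey → black: white, grey, black, white, grey, black → white.
Third component: perfect squares: 5², 6², 7², …; 25, 36, 49, 64, 81, 100 → 121.
Fourth component goes 59, 71, 83, 95, 107, 119 → 131 (+12 each step).
Putting it together: {64 | white | 121 | 131}.

{64 | white | 121 | 131}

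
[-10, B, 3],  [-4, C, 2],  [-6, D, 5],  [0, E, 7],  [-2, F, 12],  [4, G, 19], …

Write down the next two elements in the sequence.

First coordinate — alternating steps +6, −2, +6, −2, …: -10, -4, -6, 0, -2, 4 → 2 → 8.
Letter — letters move forward 1 place in the alphabet: B, C, D, E, F, G → H → I.
Third coordinate goes 3, 2, 5, 7, 12, 19 → 31 → 50 (each term is the sum of the two before it).
So the next two elements are [2, H, 31] and [8, I, 50].

[2, H, 31], [8, I, 50]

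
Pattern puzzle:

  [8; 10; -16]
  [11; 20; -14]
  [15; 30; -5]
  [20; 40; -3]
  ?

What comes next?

[26; 50; 6]

For the first slot, differences are 3, 4, 5, … (increasing by 1 each time): 8, 11, 15, 20 → 26.
Second slot: +10 each step, so 10, 20, 30, 40 → 50.
For the third slot, alternating steps +2, +9, +2, +9, …: -16, -14, -5, -3 → 6.
Combining the parts gives [26; 50; 6].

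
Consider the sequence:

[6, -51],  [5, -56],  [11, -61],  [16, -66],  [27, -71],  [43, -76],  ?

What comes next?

[70, -81]

First value: each term is the sum of the two before it; 6, 5, 11, 16, 27, 43 → 70.
Second value — −5 each step: -51, -56, -61, -66, -71, -76 → -81.
Combining the parts gives [70, -81].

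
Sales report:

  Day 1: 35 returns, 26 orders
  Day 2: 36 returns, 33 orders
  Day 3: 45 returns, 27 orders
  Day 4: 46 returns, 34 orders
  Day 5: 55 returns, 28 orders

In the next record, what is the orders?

35

Orders: alternating steps +7, −6, +7, −6, …, so 26, 33, 27, 34, 28 → 35.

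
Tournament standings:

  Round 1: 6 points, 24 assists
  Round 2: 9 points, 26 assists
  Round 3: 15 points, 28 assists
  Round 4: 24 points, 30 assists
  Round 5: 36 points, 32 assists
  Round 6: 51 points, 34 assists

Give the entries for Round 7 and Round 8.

Points — differences are 3, 6, 9, … (increasing by 3 each time): 6, 9, 15, 24, 36, 51 → 69 → 90.
Assists — +2 each step: 24, 26, 28, 30, 32, 34 → 36 → 38.
Putting the parts together: 69 points, 36 assists and then 90 points, 38 assists.

69 points, 36 assists; 90 points, 38 assists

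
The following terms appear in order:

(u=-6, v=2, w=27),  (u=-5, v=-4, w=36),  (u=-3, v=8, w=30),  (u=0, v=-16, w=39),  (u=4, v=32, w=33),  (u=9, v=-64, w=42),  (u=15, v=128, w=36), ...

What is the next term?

(u=22, v=-256, w=45)

U goes -6, -5, -3, 0, 4, 9, 15 → 22 (differences are 1, 2, 3, … (increasing by 1 each time)).
V: ×(-2) each step; 2, -4, 8, -16, 32, -64, 128 → -256.
W: alternating steps +9, −6, +9, −6, …; 27, 36, 30, 39, 33, 42, 36 → 45.
Combining the parts gives (u=22, v=-256, w=45).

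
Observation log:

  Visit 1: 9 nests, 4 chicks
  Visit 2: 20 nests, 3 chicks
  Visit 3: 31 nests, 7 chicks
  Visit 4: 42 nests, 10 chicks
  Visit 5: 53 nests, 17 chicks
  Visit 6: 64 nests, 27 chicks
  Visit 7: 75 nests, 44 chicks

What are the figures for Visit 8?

86 nests, 71 chicks

For the nests, +11 each step: 9, 20, 31, 42, 53, 64, 75 → 86.
Chicks goes 4, 3, 7, 10, 17, 27, 44 → 71 (each term is the sum of the two before it).
Putting it together: 86 nests, 71 chicks.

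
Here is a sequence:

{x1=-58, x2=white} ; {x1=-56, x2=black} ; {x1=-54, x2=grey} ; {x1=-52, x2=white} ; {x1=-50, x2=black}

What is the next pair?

{x1=-48, x2=grey}

X1: +2 each step, so -58, -56, -54, -52, -50 → -48.
X2: repeats white → black → grey, so white, black, grey, white, black → grey.
So the next pair is {x1=-48, x2=grey}.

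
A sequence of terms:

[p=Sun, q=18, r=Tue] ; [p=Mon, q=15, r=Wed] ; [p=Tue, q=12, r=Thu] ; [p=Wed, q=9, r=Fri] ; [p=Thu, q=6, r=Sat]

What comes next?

For the p, runs through the weekdays Mon→Sun: Sun, Mon, Tue, Wed, Thu → Fri.
Q: 18, 15, 12, 9, 6 → 3 (−3 each step).
R: Tue, Wed, Thu, Fri, Sat → Sun (runs through the weekdays Mon→Sun).
Putting it together: [p=Fri, q=3, r=Sun].

[p=Fri, q=3, r=Sun]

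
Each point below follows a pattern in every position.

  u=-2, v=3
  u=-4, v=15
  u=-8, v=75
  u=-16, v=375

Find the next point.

u=-32, v=1875

U: ×2 each step, so -2, -4, -8, -16 → -32.
For the v, ×5 each step: 3, 15, 75, 375 → 1875.
Combining the parts gives u=-32, v=1875.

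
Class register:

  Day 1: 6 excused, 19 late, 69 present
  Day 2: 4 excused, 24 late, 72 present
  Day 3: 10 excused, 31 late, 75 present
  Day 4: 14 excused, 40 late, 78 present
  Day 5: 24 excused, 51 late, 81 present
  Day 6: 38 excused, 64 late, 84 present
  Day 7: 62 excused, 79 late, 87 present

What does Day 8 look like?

Excused — each term is the sum of the two before it: 6, 4, 10, 14, 24, 38, 62 → 100.
Late: differences are 5, 7, 9, … (increasing by 2 each time); 19, 24, 31, 40, 51, 64, 79 → 96.
Present goes 69, 72, 75, 78, 81, 84, 87 → 90 (+3 each step).
Combining the parts gives 100 excused, 96 late, 90 present.

100 excused, 96 late, 90 present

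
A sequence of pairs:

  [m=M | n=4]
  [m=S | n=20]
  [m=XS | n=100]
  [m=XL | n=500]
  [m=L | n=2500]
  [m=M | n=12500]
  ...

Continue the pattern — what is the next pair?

[m=S | n=62500]

For the m, repeats M → S → XS → XL → L: M, S, XS, XL, L, M → S.
N goes 4, 20, 100, 500, 2500, 12500 → 62500 (×5 each step).
So the next pair is [m=S | n=62500].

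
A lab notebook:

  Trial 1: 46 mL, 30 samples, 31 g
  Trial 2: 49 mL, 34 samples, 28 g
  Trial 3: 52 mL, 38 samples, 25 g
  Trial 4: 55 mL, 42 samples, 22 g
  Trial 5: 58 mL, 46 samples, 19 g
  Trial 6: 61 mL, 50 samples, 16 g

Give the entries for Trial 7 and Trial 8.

ML: +3 each step; 46, 49, 52, 55, 58, 61 → 64 → 67.
Samples: 30, 34, 38, 42, 46, 50 → 54 → 58 (+4 each step).
For the g, together with the mL always sums to 77: 31, 28, 25, 22, 19, 16 → 13 → 10.
Putting the parts together: 64 mL, 54 samples, 13 g and then 67 mL, 58 samples, 10 g.

64 mL, 54 samples, 13 g; 67 mL, 58 samples, 10 g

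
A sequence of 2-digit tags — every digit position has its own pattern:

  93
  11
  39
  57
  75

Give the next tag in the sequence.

93

For the first digit, +2 each step, mod 10: 9, 1, 3, 5, 7 → 9.
Second digit: −2 each step, mod 10; 3, 1, 9, 7, 5 → 3.
So the next tag is 93.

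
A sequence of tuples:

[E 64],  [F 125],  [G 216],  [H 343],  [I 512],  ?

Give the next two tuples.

Letter: letters move forward 1 place in the alphabet, so E, F, G, H, I → J → K.
Second value: 64, 125, 216, 343, 512 → 729 → 1000 (perfect cubes: 4³, 5³, 6³, …).
Putting the parts together: [J 729] and then [K 1000].

[J 729], [K 1000]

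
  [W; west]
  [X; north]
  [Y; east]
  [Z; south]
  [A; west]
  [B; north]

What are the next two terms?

Letter: W, X, Y, Z, A, B → C → D (letters move forward 1 place in the alphabet, wrapping Z→A).
For the direction, repeats west → north → east → south: west, north, east, south, west, north → east → south.
Putting the parts together: [C; east] and then [D; south].

[C; east], [D; south]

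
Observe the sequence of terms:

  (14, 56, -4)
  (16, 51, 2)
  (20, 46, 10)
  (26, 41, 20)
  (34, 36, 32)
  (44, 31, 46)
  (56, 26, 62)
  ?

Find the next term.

For the first component, differences are 2, 4, 6, … (increasing by 2 each time): 14, 16, 20, 26, 34, 44, 56 → 70.
Second component goes 56, 51, 46, 41, 36, 31, 26 → 21 (−5 each step).
Third component goes -4, 2, 10, 20, 32, 46, 62 → 80 (differences are 6, 8, 10, … (increasing by 2 each time)).
Combining the parts gives (70, 21, 80).

(70, 21, 80)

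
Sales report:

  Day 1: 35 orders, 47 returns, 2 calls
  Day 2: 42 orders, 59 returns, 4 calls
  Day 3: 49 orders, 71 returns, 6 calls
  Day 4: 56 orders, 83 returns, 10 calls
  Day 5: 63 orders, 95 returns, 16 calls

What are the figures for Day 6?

70 orders, 107 returns, 26 calls

Orders: +7 each step; 35, 42, 49, 56, 63 → 70.
For the returns, +12 each step: 47, 59, 71, 83, 95 → 107.
Calls: 2, 4, 6, 10, 16 → 26 (each term is the sum of the two before it).
Putting it together: 70 orders, 107 returns, 26 calls.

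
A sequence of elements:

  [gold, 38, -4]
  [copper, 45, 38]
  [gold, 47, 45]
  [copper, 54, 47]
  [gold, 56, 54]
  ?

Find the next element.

[copper, 63, 56]

Metal: gold, copper, gold, copper, gold → copper (alternates gold ↔ copper).
Second value: alternating steps +7, +2, +7, +2, …; 38, 45, 47, 54, 56 → 63.
Third value: always the previous value of the second value, so -4, 38, 45, 47, 54 → 56.
Putting it together: [copper, 63, 56].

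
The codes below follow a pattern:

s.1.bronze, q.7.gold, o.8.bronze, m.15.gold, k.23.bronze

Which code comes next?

Letter: letters move back 2 places in the alphabet; s, q, o, m, k → i.
Second component: each term is the sum of the two before it; 1, 7, 8, 15, 23 → 38.
Rank: bronze, gold, bronze, gold, bronze → gold (alternates bronze ↔ gold).
Putting it together: i.38.gold.

i.38.gold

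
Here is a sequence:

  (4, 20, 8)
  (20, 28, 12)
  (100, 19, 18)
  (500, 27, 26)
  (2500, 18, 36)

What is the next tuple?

(12500, 26, 48)

First slot: ×5 each step, so 4, 20, 100, 500, 2500 → 12500.
Second slot: 20, 28, 19, 27, 18 → 26 (alternating steps +8, −9, +8, −9, …).
Third slot: differences are 4, 6, 8, … (increasing by 2 each time); 8, 12, 18, 26, 36 → 48.
Combining the parts gives (12500, 26, 48).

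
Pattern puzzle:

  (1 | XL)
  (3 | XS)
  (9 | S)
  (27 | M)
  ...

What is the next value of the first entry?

For the first entry, ×3 each step: 1, 3, 9, 27 → 81.

81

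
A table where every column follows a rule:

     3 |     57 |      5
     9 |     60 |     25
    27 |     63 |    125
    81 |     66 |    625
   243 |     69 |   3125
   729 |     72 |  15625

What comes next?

2187  75  78125

First component goes 3, 9, 27, 81, 243, 729 → 2187 (×3 each step).
For the second component, +3 each step: 57, 60, 63, 66, 69, 72 → 75.
Third component — ×5 each step: 5, 25, 125, 625, 3125, 15625 → 78125.
So the next row is 2187  75  78125.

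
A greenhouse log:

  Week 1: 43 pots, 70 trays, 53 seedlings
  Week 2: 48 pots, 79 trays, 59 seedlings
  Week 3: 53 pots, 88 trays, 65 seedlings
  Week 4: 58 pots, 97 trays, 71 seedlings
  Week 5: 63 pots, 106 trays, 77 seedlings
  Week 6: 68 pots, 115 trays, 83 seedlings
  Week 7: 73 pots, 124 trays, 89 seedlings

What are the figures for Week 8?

78 pots, 133 trays, 95 seedlings

Pots: +5 each step, so 43, 48, 53, 58, 63, 68, 73 → 78.
Trays goes 70, 79, 88, 97, 106, 115, 124 → 133 (+9 each step).
Seedlings: 53, 59, 65, 71, 77, 83, 89 → 95 (+6 each step).
So the next record is 78 pots, 133 trays, 95 seedlings.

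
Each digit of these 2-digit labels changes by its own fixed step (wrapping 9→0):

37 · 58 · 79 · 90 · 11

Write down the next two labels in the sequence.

First digit — +2 each step, mod 10: 3, 5, 7, 9, 1 → 3 → 5.
Second digit goes 7, 8, 9, 0, 1 → 2 → 3 (+1 each step, mod 10).
So the next two labels are 32 and 53.

32, 53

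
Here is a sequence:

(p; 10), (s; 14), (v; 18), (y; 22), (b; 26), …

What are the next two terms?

Letter: letters move forward 3 places in the alphabet, wrapping Z→A; p, s, v, y, b → e → h.
Second value: 10, 14, 18, 22, 26 → 30 → 34 (+4 each step).
Putting the parts together: (e; 30) and then (h; 34).

(e; 30), (h; 34)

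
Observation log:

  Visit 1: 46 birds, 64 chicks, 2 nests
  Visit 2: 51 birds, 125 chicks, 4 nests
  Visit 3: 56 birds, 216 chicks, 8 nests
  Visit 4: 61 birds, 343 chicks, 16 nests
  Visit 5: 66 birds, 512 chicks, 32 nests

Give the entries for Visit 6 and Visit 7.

71 birds, 729 chicks, 64 nests; 76 birds, 1000 chicks, 128 nests

Birds goes 46, 51, 56, 61, 66 → 71 → 76 (+5 each step).
Chicks: perfect cubes: 4³, 5³, 6³, …; 64, 125, 216, 343, 512 → 729 → 1000.
Nests: 2, 4, 8, 16, 32 → 64 → 128 (×2 each step).
Putting the parts together: 71 birds, 729 chicks, 64 nests and then 76 birds, 1000 chicks, 128 nests.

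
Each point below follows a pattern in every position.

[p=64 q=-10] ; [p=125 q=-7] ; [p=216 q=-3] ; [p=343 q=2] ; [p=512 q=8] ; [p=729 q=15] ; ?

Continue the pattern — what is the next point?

P: perfect cubes: 4³, 5³, 6³, …, so 64, 125, 216, 343, 512, 729 → 1000.
Q: differences are 3, 4, 5, … (increasing by 1 each time), so -10, -7, -3, 2, 8, 15 → 23.
Combining the parts gives [p=1000 q=23].

[p=1000 q=23]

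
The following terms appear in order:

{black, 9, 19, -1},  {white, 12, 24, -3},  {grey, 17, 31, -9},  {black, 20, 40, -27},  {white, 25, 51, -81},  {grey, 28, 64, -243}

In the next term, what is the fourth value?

-729

Shade: repeats black → white → grey; black, white, grey, black, white, grey → black.
Second value: 9, 12, 17, 20, 25, 28 → 33 (alternating steps +3, +5, +3, +5, …).
For the third value, differences are 5, 7, 9, … (increasing by 2 each time): 19, 24, 31, 40, 51, 64 → 79.
Fourth value: ×3 each step; -1, -3, -9, -27, -81, -243 → -729.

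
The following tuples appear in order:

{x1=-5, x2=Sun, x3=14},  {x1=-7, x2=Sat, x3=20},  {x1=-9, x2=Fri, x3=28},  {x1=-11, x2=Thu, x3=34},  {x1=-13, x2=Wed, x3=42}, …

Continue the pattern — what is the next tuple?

X1 goes -5, -7, -9, -11, -13 → -15 (−2 each step).
X2: Sun, Sat, Fri, Thu, Wed → Tue (runs backward through the weekdays Mon→Sun).
For the x3, alternating steps +6, +8, +6, +8, …: 14, 20, 28, 34, 42 → 48.
So the next tuple is {x1=-15, x2=Tue, x3=48}.

{x1=-15, x2=Tue, x3=48}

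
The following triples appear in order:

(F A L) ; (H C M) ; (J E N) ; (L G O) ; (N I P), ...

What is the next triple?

First letter: letters move forward 2 places in the alphabet, so F, H, J, L, N → P.
Second letter: letters move forward 2 places in the alphabet; A, C, E, G, I → K.
For the third letter, letters move forward 1 place in the alphabet: L, M, N, O, P → Q.
So the next triple is (P K Q).

(P K Q)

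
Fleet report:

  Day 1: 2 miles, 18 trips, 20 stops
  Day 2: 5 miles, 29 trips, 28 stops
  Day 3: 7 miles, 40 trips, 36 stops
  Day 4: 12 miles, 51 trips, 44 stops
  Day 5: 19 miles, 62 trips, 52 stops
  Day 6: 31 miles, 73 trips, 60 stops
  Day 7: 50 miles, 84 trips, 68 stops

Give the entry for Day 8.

Miles — each term is the sum of the two before it: 2, 5, 7, 12, 19, 31, 50 → 81.
Trips: 18, 29, 40, 51, 62, 73, 84 → 95 (+11 each step).
Stops goes 20, 28, 36, 44, 52, 60, 68 → 76 (+8 each step).
So the next line is 81 miles, 95 trips, 76 stops.

81 miles, 95 trips, 76 stops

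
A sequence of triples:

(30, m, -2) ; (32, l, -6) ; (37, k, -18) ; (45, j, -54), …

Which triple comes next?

(56, i, -162)

First coordinate: differences are 2, 5, 8, … (increasing by 3 each time), so 30, 32, 37, 45 → 56.
For the letter, letters move back 1 place in the alphabet: m, l, k, j → i.
For the third coordinate, ×3 each step: -2, -6, -18, -54 → -162.
So the next triple is (56, i, -162).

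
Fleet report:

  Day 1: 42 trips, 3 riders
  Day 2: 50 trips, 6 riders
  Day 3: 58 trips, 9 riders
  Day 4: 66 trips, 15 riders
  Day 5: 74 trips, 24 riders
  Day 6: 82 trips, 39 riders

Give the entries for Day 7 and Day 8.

90 trips, 63 riders; 98 trips, 102 riders

For the trips, +8 each step: 42, 50, 58, 66, 74, 82 → 90 → 98.
Riders — each term is the sum of the two before it: 3, 6, 9, 15, 24, 39 → 63 → 102.
So the next two rows are 90 trips, 63 riders and 98 trips, 102 riders.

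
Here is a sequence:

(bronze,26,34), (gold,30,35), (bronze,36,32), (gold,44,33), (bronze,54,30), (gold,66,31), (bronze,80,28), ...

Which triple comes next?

(gold,96,29)

Rank goes bronze, gold, bronze, gold, bronze, gold, bronze → gold (alternates bronze ↔ gold).
Second entry: differences are 4, 6, 8, … (increasing by 2 each time); 26, 30, 36, 44, 54, 66, 80 → 96.
Third entry goes 34, 35, 32, 33, 30, 31, 28 → 29 (alternating steps +1, −3, +1, −3, …).
Putting it together: (gold,96,29).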